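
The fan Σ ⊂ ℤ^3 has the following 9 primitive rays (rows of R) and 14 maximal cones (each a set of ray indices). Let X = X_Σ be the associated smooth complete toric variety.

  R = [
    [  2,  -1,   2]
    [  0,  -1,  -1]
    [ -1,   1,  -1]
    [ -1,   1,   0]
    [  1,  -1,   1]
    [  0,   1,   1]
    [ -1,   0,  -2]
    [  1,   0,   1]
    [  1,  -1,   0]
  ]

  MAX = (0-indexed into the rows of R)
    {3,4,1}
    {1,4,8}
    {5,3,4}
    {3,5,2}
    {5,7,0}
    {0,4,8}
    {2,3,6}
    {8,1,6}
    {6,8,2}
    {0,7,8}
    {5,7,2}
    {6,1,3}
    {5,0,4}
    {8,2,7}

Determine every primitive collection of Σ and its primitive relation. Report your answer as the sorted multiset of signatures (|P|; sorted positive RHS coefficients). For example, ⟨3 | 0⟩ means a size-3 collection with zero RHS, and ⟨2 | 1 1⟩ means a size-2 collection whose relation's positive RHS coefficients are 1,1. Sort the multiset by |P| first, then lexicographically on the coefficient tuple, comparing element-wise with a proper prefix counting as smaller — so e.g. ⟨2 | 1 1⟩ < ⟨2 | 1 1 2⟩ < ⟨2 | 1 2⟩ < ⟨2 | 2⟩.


|primitive collections| = 15. Relations:

  {1,5}:  v_{1} + v_{5} = 0  so sig = ⟨2 | 0⟩
  {2,4}:  v_{2} + v_{4} = 0  so sig = ⟨2 | 0⟩
  {3,8}:  v_{3} + v_{8} = 0  so sig = ⟨2 | 0⟩
  {0,2}:  v_{0} + v_{2} = v_{7}  so sig = ⟨2 | 1⟩
  {0,6}:  v_{0} + v_{6} = v_{8}  so sig = ⟨2 | 1⟩
  {1,2}:  v_{1} + v_{2} = v_{6}  so sig = ⟨2 | 1⟩
  {1,7}:  v_{1} + v_{7} = v_{8}  so sig = ⟨2 | 1⟩
  {3,7}:  v_{3} + v_{7} = v_{5}  so sig = ⟨2 | 1⟩
  {4,6}:  v_{4} + v_{6} = v_{1}  so sig = ⟨2 | 1⟩
  {4,7}:  v_{4} + v_{7} = v_{0}  so sig = ⟨2 | 1⟩
  {5,6}:  v_{5} + v_{6} = v_{2}  so sig = ⟨2 | 1⟩
  {5,8}:  v_{5} + v_{8} = v_{7}  so sig = ⟨2 | 1⟩
  {0,1}:  v_{0} + v_{1} = v_{4} + v_{8}  so sig = ⟨2 | 1 1⟩
  {0,3}:  v_{0} + v_{3} = v_{4} + v_{5}  so sig = ⟨2 | 1 1⟩
  {6,7}:  v_{6} + v_{7} = v_{2} + v_{8}  so sig = ⟨2 | 1 1⟩

so the primitive-relation signature multiset is
[⟨2 | 0⟩, ⟨2 | 0⟩, ⟨2 | 0⟩, ⟨2 | 1⟩, ⟨2 | 1⟩, ⟨2 | 1⟩, ⟨2 | 1⟩, ⟨2 | 1⟩, ⟨2 | 1⟩, ⟨2 | 1⟩, ⟨2 | 1⟩, ⟨2 | 1⟩, ⟨2 | 1 1⟩, ⟨2 | 1 1⟩, ⟨2 | 1 1⟩]


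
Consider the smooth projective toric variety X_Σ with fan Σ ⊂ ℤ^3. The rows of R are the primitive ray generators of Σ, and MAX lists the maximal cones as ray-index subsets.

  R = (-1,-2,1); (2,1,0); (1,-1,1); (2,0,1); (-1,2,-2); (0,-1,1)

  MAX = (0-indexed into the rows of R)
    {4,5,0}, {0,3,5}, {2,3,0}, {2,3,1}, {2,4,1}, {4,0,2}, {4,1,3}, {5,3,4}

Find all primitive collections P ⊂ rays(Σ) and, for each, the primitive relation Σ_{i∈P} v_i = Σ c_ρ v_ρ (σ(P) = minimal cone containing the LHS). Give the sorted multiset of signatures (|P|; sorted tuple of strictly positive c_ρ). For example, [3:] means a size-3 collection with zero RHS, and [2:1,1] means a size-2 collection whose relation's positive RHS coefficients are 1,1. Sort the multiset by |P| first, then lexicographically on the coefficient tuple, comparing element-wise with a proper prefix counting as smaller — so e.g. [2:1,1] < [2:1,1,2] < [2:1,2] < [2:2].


Σ has 5 primitive collections:

  {0,1}:  v_{0} + v_{1} = v_{2}  so sig = [2:1]
  {1,5}:  v_{1} + v_{5} = v_{3}  so sig = [2:1]
  {2,5}:  v_{2} + v_{5} = v_{0} + v_{3}  so sig = [2:1,1]
  {0,3,4}:  v_{0} + v_{3} + v_{4} = 0  so sig = [3:]
  {2,3,4}:  v_{2} + v_{3} + v_{4} = v_{1}  so sig = [3:1]

Sorted signature multiset PRS(X):
    [2:1]
    [2:1]
    [2:1,1]
    [3:]
    [3:1]


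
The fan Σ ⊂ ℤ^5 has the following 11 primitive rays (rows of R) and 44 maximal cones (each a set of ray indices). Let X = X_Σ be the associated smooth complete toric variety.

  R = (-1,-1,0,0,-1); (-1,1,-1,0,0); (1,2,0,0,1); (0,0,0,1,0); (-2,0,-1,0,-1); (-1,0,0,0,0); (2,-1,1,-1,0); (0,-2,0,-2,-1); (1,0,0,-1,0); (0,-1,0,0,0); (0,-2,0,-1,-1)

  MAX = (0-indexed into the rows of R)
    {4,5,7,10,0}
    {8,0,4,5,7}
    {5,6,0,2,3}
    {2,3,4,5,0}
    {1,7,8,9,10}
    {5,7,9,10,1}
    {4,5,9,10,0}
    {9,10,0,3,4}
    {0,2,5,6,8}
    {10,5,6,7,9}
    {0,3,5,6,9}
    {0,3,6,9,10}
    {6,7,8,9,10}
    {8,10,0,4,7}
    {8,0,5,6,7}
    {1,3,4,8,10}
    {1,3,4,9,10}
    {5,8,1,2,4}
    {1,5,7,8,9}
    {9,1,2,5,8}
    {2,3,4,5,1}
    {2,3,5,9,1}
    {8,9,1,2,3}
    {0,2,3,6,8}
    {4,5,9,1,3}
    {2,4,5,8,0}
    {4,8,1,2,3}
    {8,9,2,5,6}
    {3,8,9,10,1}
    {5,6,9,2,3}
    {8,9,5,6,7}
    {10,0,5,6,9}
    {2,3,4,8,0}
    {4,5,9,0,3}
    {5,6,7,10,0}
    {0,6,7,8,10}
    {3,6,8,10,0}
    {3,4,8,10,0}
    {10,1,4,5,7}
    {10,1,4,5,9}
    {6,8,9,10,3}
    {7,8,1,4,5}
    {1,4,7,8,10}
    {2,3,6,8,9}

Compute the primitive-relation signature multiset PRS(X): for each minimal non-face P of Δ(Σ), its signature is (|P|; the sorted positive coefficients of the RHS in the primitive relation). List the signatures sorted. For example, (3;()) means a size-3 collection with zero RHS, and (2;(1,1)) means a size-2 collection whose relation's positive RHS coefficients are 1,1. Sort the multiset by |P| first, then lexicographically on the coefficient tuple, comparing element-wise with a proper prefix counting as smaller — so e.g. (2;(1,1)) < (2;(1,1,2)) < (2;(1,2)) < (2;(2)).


|primitive collections| = 15. Relations:

  P = {0,1}:  v_{0} + v_{1} = v_{4}  ⇒ sig = (2;(1))
  P = {1,6}:  v_{1} + v_{6} = v_{8}  ⇒ sig = (2;(1))
  P = {2,10}:  v_{2} + v_{10} = v_{8}  ⇒ sig = (2;(1))
  P = {3,7}:  v_{3} + v_{7} = v_{10}  ⇒ sig = (2;(1))
  P = {4,6}:  v_{4} + v_{6} = v_{0} + v_{8}  ⇒ sig = (2;(1,1))
  P = {2,7}:  v_{2} + v_{7} = v_{5} + 2·v_{8}  ⇒ sig = (2;(1,2))
  P = {0,2,9}:  v_{0} + v_{2} + v_{9} = 0  ⇒ sig = (3;())
  P = {3,5,8}:  v_{3} + v_{5} + v_{8} = 0  ⇒ sig = (3;())
  P = {0,8,9}:  v_{0} + v_{8} + v_{9} = v_{10}  ⇒ sig = (3;(1))
  P = {2,4,9}:  v_{2} + v_{4} + v_{9} = v_{1}  ⇒ sig = (3;(1))
  P = {5,8,10}:  v_{5} + v_{8} + v_{10} = v_{7}  ⇒ sig = (3;(1))
  P = {3,5,10}:  v_{3} + v_{5} + v_{10} = v_{0} + v_{9}  ⇒ sig = (3;(1,1))
  P = {4,8,9}:  v_{4} + v_{8} + v_{9} = v_{1} + v_{10}  ⇒ sig = (3;(1,1))
  P = {4,7,9}:  v_{4} + v_{7} + v_{9} = v_{1} + v_{5} + 2·v_{10}  ⇒ sig = (3;(1,1,2))
  P = {0,7,9}:  v_{0} + v_{7} + v_{9} = v_{5} + 2·v_{10}  ⇒ sig = (3;(1,2))

Hence PRS(X_Σ) =
[(2;(1)), (2;(1)), (2;(1)), (2;(1)), (2;(1,1)), (2;(1,2)), (3;()), (3;()), (3;(1)), (3;(1)), (3;(1)), (3;(1,1)), (3;(1,1)), (3;(1,1,2)), (3;(1,2))]


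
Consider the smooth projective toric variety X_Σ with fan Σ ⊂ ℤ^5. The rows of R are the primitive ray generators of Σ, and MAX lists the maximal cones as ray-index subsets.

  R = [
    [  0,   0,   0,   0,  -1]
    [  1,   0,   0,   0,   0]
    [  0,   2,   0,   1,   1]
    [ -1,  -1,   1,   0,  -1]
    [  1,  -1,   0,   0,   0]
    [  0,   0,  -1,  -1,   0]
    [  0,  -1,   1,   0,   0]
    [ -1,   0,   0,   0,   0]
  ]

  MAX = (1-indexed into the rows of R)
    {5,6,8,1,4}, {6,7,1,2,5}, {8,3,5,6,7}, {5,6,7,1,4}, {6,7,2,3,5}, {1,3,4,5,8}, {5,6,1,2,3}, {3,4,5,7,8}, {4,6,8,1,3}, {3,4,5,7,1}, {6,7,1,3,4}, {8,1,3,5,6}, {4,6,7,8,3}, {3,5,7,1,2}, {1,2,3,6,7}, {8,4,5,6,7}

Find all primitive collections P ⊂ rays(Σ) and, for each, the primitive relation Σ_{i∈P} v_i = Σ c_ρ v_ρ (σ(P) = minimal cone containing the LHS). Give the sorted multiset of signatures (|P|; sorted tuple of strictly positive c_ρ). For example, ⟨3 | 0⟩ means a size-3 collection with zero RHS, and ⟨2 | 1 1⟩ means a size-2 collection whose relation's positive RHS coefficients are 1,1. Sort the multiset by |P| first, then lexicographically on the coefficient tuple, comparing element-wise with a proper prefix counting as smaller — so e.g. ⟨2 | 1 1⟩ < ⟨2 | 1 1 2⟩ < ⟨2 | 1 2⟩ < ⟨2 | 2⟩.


Σ has 5 primitive collections:

  P = {2,8}:  v_{2} + v_{8} = 0  so sig = ⟨2 | 0⟩
  P = {2,4}:  v_{2} + v_{4} = v_{1} + v_{7}  so sig = ⟨2 | 1 1⟩
  P = {1,7,8}:  v_{1} + v_{7} + v_{8} = v_{4}  so sig = ⟨3 | 1⟩
  P = {3,4,5,6}:  v_{3} + v_{4} + v_{5} + v_{6} = 0  so sig = ⟨4 | 0⟩
  P = {1,3,5,6,7}:  v_{1} + v_{3} + v_{5} + v_{6} + v_{7} = v_{2}  so sig = ⟨5 | 1⟩

so the primitive-relation signature multiset is
    |P|=2: 2 collections, coeffs (), (1,1)
    |P|=3: 1 collection, coeffs (1)
    |P|=4: 1 collection, coeffs ()
    |P|=5: 1 collection, coeffs (1)


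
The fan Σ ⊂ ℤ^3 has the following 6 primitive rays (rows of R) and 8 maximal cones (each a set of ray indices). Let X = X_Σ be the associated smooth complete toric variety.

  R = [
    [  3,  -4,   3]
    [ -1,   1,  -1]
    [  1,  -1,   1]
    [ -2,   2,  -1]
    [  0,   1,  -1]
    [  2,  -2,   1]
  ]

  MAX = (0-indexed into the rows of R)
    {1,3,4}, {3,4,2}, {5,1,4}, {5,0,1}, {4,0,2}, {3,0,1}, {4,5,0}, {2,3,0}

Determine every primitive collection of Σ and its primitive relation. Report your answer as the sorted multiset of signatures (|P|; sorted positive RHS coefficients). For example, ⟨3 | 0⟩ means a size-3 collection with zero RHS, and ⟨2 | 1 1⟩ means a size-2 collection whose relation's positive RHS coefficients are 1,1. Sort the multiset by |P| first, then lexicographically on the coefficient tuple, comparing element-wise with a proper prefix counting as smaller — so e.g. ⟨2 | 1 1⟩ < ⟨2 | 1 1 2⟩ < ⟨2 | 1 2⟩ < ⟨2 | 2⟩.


|primitive collections| = 5. Relations:

  {1,2}:  v_{1} + v_{2} = 0  ⇒ sig = ⟨2 | 0⟩
  {3,5}:  v_{3} + v_{5} = 0  ⇒ sig = ⟨2 | 0⟩
  {2,5}:  v_{2} + v_{5} = v_{0} + v_{4}  ⇒ sig = ⟨2 | 1 1⟩
  {0,1,4}:  v_{0} + v_{1} + v_{4} = v_{5}  ⇒ sig = ⟨3 | 1⟩
  {0,3,4}:  v_{0} + v_{3} + v_{4} = v_{2}  ⇒ sig = ⟨3 | 1⟩

Hence PRS(X_Σ) =
    |P|=2: 3 collections, coeffs (), (), (1,1)
    |P|=3: 2 collections, coeffs (1), (1)


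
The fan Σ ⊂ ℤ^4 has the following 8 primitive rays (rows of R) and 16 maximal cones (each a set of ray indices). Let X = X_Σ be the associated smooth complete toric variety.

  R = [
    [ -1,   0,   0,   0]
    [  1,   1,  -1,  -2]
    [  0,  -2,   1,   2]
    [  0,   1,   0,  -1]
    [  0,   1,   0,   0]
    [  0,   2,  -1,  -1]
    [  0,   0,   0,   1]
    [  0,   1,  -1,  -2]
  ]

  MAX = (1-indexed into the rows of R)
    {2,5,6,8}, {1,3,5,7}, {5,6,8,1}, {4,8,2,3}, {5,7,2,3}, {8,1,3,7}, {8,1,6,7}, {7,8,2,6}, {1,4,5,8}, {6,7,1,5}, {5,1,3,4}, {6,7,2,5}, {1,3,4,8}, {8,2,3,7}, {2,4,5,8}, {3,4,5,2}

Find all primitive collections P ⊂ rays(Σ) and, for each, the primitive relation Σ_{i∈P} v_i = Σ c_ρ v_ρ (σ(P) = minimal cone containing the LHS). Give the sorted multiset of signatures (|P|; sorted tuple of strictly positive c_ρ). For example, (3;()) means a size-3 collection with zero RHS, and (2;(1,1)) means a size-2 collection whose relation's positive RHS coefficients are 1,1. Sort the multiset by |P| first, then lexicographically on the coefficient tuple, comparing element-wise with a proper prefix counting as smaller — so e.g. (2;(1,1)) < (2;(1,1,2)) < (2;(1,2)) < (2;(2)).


6 collections generate NE(X_Σ); each relation:

  • {1,2}:  v_{1} + v_{2} = v_{8}  →  sig = (2;(1))
  • {3,6}:  v_{3} + v_{6} = v_{7}  →  sig = (2;(1))
  • {4,7}:  v_{4} + v_{7} = v_{5}  →  sig = (2;(1))
  • {4,6}:  v_{4} + v_{6} = 2·v_{5} + v_{8}  →  sig = (2;(1,2))
  • {3,5,8}:  v_{3} + v_{5} + v_{8} = 0  →  sig = (3;())
  • {5,7,8}:  v_{5} + v_{7} + v_{8} = v_{6}  →  sig = (3;(1))

so the primitive-relation signature multiset is
    |P|=2: 4 collections, coeffs (1), (1), (1), (1,2)
    |P|=3: 2 collections, coeffs (), (1)


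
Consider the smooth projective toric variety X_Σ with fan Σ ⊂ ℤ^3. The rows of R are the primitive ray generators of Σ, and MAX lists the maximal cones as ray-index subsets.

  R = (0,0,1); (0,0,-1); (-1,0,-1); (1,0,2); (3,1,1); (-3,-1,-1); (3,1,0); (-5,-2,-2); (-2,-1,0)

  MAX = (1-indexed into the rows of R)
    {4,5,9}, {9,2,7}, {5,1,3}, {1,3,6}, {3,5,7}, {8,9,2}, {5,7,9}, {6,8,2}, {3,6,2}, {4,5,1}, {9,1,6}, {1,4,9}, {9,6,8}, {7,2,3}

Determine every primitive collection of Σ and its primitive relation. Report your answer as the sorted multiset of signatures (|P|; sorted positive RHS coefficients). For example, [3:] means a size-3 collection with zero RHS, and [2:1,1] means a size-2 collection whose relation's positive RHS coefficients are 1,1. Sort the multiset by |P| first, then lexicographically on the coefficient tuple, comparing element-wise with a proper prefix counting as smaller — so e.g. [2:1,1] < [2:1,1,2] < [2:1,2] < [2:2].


Minimal non-faces — 17 found among 9 rays, 14 max cones:

  {1,2}:  v_{1} + v_{2} = 0  ⟹  sig = [2:]
  {5,6}:  v_{5} + v_{6} = 0  ⟹  sig = [2:]
  {1,7}:  v_{1} + v_{7} = v_{5}  ⟹  sig = [2:1]
  {2,5}:  v_{2} + v_{5} = v_{7}  ⟹  sig = [2:1]
  {3,4}:  v_{3} + v_{4} = v_{1}  ⟹  sig = [2:1]
  {3,9}:  v_{3} + v_{9} = v_{6}  ⟹  sig = [2:1]
  {6,7}:  v_{6} + v_{7} = v_{2}  ⟹  sig = [2:1]
  {1,8}:  v_{1} + v_{8} = v_{6} + v_{9}  ⟹  sig = [2:1,1]
  {2,4}:  v_{2} + v_{4} = v_{5} + v_{9}  ⟹  sig = [2:1,1]
  {4,6}:  v_{4} + v_{6} = v_{1} + v_{9}  ⟹  sig = [2:1,1]
  {5,8}:  v_{5} + v_{8} = v_{2} + v_{9}  ⟹  sig = [2:1,1]
  {3,8}:  v_{3} + v_{8} = v_{2} + 2·v_{6}  ⟹  sig = [2:1,2]
  {4,7}:  v_{4} + v_{7} = 2·v_{5} + v_{9}  ⟹  sig = [2:1,2]
  {7,8}:  v_{7} + v_{8} = 2·v_{2} + v_{9}  ⟹  sig = [2:1,2]
  {4,8}:  v_{4} + v_{8} = 2·v_{9}  ⟹  sig = [2:2]
  {1,5,9}:  v_{1} + v_{5} + v_{9} = v_{4}  ⟹  sig = [3:1]
  {2,6,9}:  v_{2} + v_{6} + v_{9} = v_{8}  ⟹  sig = [3:1]

Hence PRS(X_Σ) =
    [2:]
    [2:]
    [2:1]
    [2:1]
    [2:1]
    [2:1]
    [2:1]
    [2:1,1]
    [2:1,1]
    [2:1,1]
    [2:1,1]
    [2:1,2]
    [2:1,2]
    [2:1,2]
    [2:2]
    [3:1]
    [3:1]


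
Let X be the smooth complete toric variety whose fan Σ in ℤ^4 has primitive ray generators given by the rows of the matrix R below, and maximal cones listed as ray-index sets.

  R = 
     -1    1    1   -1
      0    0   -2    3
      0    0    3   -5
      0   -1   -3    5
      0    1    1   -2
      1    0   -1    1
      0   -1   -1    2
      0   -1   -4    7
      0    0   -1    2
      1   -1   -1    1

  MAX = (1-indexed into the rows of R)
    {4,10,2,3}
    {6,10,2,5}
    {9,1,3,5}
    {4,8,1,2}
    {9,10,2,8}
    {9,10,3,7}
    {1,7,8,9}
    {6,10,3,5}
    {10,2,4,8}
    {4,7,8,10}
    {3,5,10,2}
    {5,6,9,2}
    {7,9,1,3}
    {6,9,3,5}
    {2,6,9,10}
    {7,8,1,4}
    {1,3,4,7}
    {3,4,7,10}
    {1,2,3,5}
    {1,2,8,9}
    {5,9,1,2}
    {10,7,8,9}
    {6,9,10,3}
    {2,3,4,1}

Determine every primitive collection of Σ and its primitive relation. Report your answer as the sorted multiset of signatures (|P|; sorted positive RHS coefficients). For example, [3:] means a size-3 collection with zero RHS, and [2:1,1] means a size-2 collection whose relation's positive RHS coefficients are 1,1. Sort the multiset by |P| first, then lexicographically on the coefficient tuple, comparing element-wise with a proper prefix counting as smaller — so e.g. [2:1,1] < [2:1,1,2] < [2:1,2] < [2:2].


Δ(Σ) — 10 vertices, 14 min non-faces:

  P={1,10}:  v_{1} + v_{10} = 0  so sig = [2:]
  P={5,7}:  v_{5} + v_{7} = 0  so sig = [2:]
  P={2,7}:  v_{2} + v_{7} = v_{4}  so sig = [2:1]
  P={3,8}:  v_{3} + v_{8} = v_{7}  so sig = [2:1]
  P={4,5}:  v_{4} + v_{5} = v_{2}  so sig = [2:1]
  P={4,9}:  v_{4} + v_{9} = v_{8}  so sig = [2:1]
  P={1,6}:  v_{1} + v_{6} = v_{5} + v_{9}  so sig = [2:1,1]
  P={5,8}:  v_{5} + v_{8} = v_{2} + v_{9}  so sig = [2:1,1]
  P={6,7}:  v_{6} + v_{7} = v_{9} + v_{10}  so sig = [2:1,1]
  P={4,6}:  v_{4} + v_{6} = v_{2} + v_{9} + v_{10}  so sig = [2:1,1,1]
  P={6,8}:  v_{6} + v_{8} = v_{2} + 2·v_{9} + v_{10}  so sig = [2:1,1,2]
  P={2,3,9}:  v_{2} + v_{3} + v_{9} = 0  so sig = [3:]
  P={5,9,10}:  v_{5} + v_{9} + v_{10} = v_{6}  so sig = [3:1]
  P={2,3,6}:  v_{2} + v_{3} + v_{6} = v_{5} + v_{10}  so sig = [3:1,1]

Hence PRS(X_Σ) =
    [2:]
    [2:]
    [2:1]
    [2:1]
    [2:1]
    [2:1]
    [2:1,1]
    [2:1,1]
    [2:1,1]
    [2:1,1,1]
    [2:1,1,2]
    [3:]
    [3:1]
    [3:1,1]


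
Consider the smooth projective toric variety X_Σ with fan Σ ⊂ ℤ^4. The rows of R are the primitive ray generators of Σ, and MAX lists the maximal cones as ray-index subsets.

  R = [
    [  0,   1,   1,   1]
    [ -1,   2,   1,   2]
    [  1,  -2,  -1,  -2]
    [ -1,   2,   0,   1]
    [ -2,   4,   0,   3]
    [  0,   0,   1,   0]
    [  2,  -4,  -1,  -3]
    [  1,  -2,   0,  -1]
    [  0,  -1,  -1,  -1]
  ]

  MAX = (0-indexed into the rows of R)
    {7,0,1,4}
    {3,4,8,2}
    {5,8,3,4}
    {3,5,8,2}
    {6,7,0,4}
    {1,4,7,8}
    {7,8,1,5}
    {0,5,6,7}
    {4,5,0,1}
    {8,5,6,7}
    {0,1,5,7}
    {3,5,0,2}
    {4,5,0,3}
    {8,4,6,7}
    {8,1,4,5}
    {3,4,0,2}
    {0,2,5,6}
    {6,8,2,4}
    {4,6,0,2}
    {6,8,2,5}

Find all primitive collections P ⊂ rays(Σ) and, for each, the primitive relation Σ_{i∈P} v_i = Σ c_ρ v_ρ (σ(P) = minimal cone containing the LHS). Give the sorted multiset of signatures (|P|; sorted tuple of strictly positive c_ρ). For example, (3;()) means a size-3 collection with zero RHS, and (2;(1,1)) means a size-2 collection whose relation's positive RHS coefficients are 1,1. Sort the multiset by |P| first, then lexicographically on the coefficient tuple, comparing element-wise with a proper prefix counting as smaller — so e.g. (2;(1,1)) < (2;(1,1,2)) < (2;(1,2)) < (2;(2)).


Minimal non-faces — 10 found among 9 rays, 20 max cones:

  P = {0,8}:  v_{0} + v_{8} = 0  ⟹  sig = (2;())
  P = {1,2}:  v_{1} + v_{2} = 0  ⟹  sig = (2;())
  P = {3,7}:  v_{3} + v_{7} = 0  ⟹  sig = (2;())
  P = {1,6}:  v_{1} + v_{6} = v_{7}  ⟹  sig = (2;(1))
  P = {2,7}:  v_{2} + v_{7} = v_{6}  ⟹  sig = (2;(1))
  P = {3,6}:  v_{3} + v_{6} = v_{2}  ⟹  sig = (2;(1))
  P = {1,3}:  v_{1} + v_{3} = v_{4} + v_{5}  ⟹  sig = (2;(1,1))
  P = {4,5,6}:  v_{4} + v_{5} + v_{6} = 0  ⟹  sig = (3;())
  P = {2,4,5}:  v_{2} + v_{4} + v_{5} = v_{3}  ⟹  sig = (3;(1))
  P = {4,5,7}:  v_{4} + v_{5} + v_{7} = v_{1}  ⟹  sig = (3;(1))

Hence PRS(X_Σ) =
[(2;()), (2;()), (2;()), (2;(1)), (2;(1)), (2;(1)), (2;(1,1)), (3;()), (3;(1)), (3;(1))]


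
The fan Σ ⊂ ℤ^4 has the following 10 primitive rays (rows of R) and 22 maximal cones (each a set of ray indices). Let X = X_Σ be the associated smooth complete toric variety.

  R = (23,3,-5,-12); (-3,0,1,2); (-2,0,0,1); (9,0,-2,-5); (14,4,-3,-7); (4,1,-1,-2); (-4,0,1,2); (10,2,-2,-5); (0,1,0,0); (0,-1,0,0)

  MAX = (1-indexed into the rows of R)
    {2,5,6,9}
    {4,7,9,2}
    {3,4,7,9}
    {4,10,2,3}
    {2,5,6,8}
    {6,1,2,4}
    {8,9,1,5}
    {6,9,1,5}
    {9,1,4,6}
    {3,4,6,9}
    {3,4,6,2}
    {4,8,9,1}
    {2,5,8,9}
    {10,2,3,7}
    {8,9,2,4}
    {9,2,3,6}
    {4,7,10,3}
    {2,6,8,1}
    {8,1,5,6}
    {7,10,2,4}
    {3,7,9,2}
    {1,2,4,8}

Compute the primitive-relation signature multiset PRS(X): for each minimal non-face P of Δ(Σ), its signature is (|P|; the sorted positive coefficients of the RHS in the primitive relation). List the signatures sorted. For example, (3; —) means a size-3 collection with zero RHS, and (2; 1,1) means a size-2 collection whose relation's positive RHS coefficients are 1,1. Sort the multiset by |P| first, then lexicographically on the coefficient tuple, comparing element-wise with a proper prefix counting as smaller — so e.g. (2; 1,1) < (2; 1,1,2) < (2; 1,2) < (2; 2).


Σ has 20 primitive collections:

  {9,10}:  v_{9} + v_{10} = 0  ⇒ sig = (2; —)
  {6,7}:  v_{6} + v_{7} = v_{9}  ⇒ sig = (2; 1)
  {4,5}:  v_{4} + v_{5} = v_{1} + v_{9}  ⇒ sig = (2; 1,1)
  {5,10}:  v_{5} + v_{10} = v_{6} + v_{8}  ⇒ sig = (2; 1,1)
  {1,7}:  v_{1} + v_{7} = v_{4} + v_{8} + v_{9}  ⇒ sig = (2; 1,1,1)
  {6,10}:  v_{6} + v_{10} = v_{2} + v_{3} + v_{4}  ⇒ sig = (2; 1,1,1)
  {8,10}:  v_{8} + v_{10} = v_{2} + v_{4} + v_{6}  ⇒ sig = (2; 1,1,1)
  {7,8}:  v_{7} + v_{8} = v_{2} + v_{4} + 2·v_{9}  ⇒ sig = (2; 1,1,2)
  {5,7}:  v_{5} + v_{7} = v_{8} + 2·v_{9}  ⇒ sig = (2; 1,2)
  {1,10}:  v_{1} + v_{10} = v_{2} + 2·v_{4} + 2·v_{6}  ⇒ sig = (2; 1,2,2)
  {1,3}:  v_{1} + v_{3} = v_{4} + 3·v_{6}  ⇒ sig = (2; 1,3)
  {3,5}:  v_{3} + v_{5} = 3·v_{6} + v_{9}  ⇒ sig = (2; 1,3)
  {3,8}:  v_{3} + v_{8} = 2·v_{6}  ⇒ sig = (2; 2)
  {4,6,8}:  v_{4} + v_{6} + v_{8} = v_{1}  ⇒ sig = (3; 1)
  {6,8,9}:  v_{6} + v_{8} + v_{9} = v_{5}  ⇒ sig = (3; 1)
  {1,2,5}:  v_{1} + v_{2} + v_{5} = v_{6} + 3·v_{8}  ⇒ sig = (3; 1,3)
  {1,2,9}:  v_{1} + v_{2} + v_{9} = 2·v_{8}  ⇒ sig = (3; 2)
  {2,3,4,7}:  v_{2} + v_{3} + v_{4} + v_{7} = 0  ⇒ sig = (4; —)
  {2,3,4,9}:  v_{2} + v_{3} + v_{4} + v_{9} = v_{6}  ⇒ sig = (4; 1)
  {2,4,6,9}:  v_{2} + v_{4} + v_{6} + v_{9} = v_{8}  ⇒ sig = (4; 1)

so the primitive-relation signature multiset is
[(2; —), (2; 1), (2; 1,1), (2; 1,1), (2; 1,1,1), (2; 1,1,1), (2; 1,1,1), (2; 1,1,2), (2; 1,2), (2; 1,2,2), (2; 1,3), (2; 1,3), (2; 2), (3; 1), (3; 1), (3; 1,3), (3; 2), (4; —), (4; 1), (4; 1)]


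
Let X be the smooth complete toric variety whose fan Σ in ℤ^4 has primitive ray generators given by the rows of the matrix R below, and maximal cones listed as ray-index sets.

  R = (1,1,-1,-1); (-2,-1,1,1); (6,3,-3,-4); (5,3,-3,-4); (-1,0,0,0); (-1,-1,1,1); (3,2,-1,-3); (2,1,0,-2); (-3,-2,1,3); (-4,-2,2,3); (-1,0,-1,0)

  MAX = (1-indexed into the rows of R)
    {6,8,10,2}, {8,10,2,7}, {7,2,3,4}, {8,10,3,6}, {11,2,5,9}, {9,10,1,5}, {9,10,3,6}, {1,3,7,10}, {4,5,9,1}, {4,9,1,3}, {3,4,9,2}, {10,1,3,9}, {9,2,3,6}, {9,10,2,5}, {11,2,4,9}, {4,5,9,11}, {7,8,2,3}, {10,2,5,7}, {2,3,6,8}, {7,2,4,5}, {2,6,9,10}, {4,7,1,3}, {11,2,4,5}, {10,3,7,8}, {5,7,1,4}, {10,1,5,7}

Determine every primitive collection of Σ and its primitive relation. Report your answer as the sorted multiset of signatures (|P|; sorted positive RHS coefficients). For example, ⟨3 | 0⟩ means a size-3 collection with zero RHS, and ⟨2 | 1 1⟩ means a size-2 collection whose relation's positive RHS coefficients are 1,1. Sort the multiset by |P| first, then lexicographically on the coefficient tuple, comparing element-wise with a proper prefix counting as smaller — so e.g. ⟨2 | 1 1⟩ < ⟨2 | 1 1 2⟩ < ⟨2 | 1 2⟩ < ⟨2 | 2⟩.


|primitive collections| = 20. Relations:

  {1,6}:  v_{1} + v_{6} = 0  so sig = ⟨2 | 0⟩
  {7,9}:  v_{7} + v_{9} = 0  so sig = ⟨2 | 0⟩
  {1,2}:  v_{1} + v_{2} = v_{5}  so sig = ⟨2 | 1⟩
  {1,8}:  v_{1} + v_{8} = v_{7}  so sig = ⟨2 | 1⟩
  {3,5}:  v_{3} + v_{5} = v_{4}  so sig = ⟨2 | 1⟩
  {4,10}:  v_{4} + v_{10} = v_{1}  so sig = ⟨2 | 1⟩
  {5,6}:  v_{5} + v_{6} = v_{2}  so sig = ⟨2 | 1⟩
  {6,7}:  v_{6} + v_{7} = v_{8}  so sig = ⟨2 | 1⟩
  {8,9}:  v_{8} + v_{9} = v_{6}  so sig = ⟨2 | 1⟩
  {4,6}:  v_{4} + v_{6} = v_{2} + v_{3}  so sig = ⟨2 | 1 1⟩
  {5,8}:  v_{5} + v_{8} = v_{2} + v_{7}  so sig = ⟨2 | 1 1⟩
  {4,8}:  v_{4} + v_{8} = v_{2} + v_{3} + v_{7}  so sig = ⟨2 | 1 1 1⟩
  {7,11}:  v_{7} + v_{11} = v_{2} + v_{4} + v_{5}  so sig = ⟨2 | 1 1 1⟩
  {1,11}:  v_{1} + v_{11} = v_{4} + 2·v_{5} + v_{9}  so sig = ⟨2 | 1 1 2⟩
  {3,11}:  v_{3} + v_{11} = v_{2} + 2·v_{4} + v_{9}  so sig = ⟨2 | 1 1 2⟩
  {6,11}:  v_{6} + v_{11} = 2·v_{2} + v_{4} + v_{9}  so sig = ⟨2 | 1 1 2⟩
  {8,11}:  v_{8} + v_{11} = 2·v_{2} + v_{4}  so sig = ⟨2 | 1 2⟩
  {10,11}:  v_{10} + v_{11} = 2·v_{5} + v_{9}  so sig = ⟨2 | 1 2⟩
  {2,3,10}:  v_{2} + v_{3} + v_{10} = 0  so sig = ⟨3 | 0⟩
  {2,4,5,9}:  v_{2} + v_{4} + v_{5} + v_{9} = v_{11}  so sig = ⟨4 | 1⟩

Hence PRS(X_Σ) =
    ⟨2 | 0⟩
    ⟨2 | 0⟩
    ⟨2 | 1⟩
    ⟨2 | 1⟩
    ⟨2 | 1⟩
    ⟨2 | 1⟩
    ⟨2 | 1⟩
    ⟨2 | 1⟩
    ⟨2 | 1⟩
    ⟨2 | 1 1⟩
    ⟨2 | 1 1⟩
    ⟨2 | 1 1 1⟩
    ⟨2 | 1 1 1⟩
    ⟨2 | 1 1 2⟩
    ⟨2 | 1 1 2⟩
    ⟨2 | 1 1 2⟩
    ⟨2 | 1 2⟩
    ⟨2 | 1 2⟩
    ⟨3 | 0⟩
    ⟨4 | 1⟩


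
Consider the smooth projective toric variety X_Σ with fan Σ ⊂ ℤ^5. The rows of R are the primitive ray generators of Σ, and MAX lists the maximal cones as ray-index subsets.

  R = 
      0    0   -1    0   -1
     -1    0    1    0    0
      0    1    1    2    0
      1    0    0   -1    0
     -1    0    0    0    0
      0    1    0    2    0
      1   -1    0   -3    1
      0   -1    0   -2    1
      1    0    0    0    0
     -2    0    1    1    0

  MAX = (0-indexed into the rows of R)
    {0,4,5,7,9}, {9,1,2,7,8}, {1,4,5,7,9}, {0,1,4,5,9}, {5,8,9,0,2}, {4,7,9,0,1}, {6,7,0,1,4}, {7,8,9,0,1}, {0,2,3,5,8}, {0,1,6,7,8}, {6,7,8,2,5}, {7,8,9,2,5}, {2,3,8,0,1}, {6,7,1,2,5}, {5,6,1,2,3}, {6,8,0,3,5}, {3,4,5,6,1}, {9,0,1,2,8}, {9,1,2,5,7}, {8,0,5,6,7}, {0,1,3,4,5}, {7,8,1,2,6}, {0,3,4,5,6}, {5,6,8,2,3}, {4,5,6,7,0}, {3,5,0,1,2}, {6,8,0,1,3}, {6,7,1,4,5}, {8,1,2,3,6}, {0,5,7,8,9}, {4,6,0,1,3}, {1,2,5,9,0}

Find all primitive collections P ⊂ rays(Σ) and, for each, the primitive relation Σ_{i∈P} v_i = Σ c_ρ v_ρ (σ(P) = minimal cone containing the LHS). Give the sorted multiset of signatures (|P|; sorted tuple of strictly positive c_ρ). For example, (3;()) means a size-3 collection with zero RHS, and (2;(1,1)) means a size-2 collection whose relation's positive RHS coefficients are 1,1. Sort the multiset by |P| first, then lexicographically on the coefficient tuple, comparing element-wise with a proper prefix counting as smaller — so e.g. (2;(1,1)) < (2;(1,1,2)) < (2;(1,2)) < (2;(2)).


Minimal non-faces — 10 found among 10 rays, 32 max cones:

  • {4,8}:  v_{4} + v_{8} = 0 — sig = (2;())
  • {3,7}:  v_{3} + v_{7} = v_{6} — sig = (2;(1))
  • {3,9}:  v_{3} + v_{9} = v_{1} — sig = (2;(1))
  • {2,4}:  v_{2} + v_{4} = v_{1} + v_{5} — sig = (2;(1,1))
  • {6,9}:  v_{6} + v_{9} = v_{1} + v_{7} — sig = (2;(1,1))
  • {0,2,7}:  v_{0} + v_{2} + v_{7} = 0 — sig = (3;())
  • {0,2,6}:  v_{0} + v_{2} + v_{6} = v_{3} — sig = (3;(1))
  • {1,5,8}:  v_{1} + v_{5} + v_{8} = v_{2} — sig = (3;(1))
  • {0,1,5,7}:  v_{0} + v_{1} + v_{5} + v_{7} = v_{4} — sig = (4;(1))
  • {0,1,5,6}:  v_{0} + v_{1} + v_{5} + v_{6} = v_{3} + v_{4} — sig = (4;(1,1))

Sorted signature multiset PRS(X):
[(2;()), (2;(1)), (2;(1)), (2;(1,1)), (2;(1,1)), (3;()), (3;(1)), (3;(1)), (4;(1)), (4;(1,1))]


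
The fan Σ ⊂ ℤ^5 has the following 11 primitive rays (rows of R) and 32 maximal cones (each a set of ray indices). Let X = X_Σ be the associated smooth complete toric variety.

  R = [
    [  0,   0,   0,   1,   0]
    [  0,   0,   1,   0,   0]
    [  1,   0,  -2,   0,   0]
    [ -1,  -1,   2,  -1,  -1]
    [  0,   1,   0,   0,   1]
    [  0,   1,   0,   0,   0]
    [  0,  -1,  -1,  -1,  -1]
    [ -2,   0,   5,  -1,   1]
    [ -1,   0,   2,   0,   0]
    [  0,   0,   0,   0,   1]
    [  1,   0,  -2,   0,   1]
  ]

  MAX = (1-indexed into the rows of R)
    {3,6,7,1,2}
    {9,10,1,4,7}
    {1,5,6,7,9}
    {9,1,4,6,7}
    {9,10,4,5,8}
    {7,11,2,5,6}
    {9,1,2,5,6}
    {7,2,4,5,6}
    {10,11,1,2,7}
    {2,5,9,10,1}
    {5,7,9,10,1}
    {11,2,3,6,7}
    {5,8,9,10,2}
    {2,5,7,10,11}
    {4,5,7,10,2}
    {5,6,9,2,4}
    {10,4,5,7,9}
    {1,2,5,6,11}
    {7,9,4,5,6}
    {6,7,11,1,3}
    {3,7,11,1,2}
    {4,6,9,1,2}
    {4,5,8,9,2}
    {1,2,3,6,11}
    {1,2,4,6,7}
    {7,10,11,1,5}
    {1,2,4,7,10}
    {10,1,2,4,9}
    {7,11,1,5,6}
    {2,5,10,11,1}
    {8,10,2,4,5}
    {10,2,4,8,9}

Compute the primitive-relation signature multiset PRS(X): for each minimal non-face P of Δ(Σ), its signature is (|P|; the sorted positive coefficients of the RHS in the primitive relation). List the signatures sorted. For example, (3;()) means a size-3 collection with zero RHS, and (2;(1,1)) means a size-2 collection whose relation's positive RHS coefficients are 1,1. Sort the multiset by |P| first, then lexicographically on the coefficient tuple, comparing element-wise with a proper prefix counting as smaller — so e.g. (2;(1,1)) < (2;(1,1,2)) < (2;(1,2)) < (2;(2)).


Σ has 17 primitive collections:

  {3,9}:  v_{3} + v_{9} = 0  →  sig = (2;())
  {3,10}:  v_{3} + v_{10} = v_{11}  →  sig = (2;(1))
  {6,10}:  v_{6} + v_{10} = v_{5}  →  sig = (2;(1))
  {9,11}:  v_{9} + v_{11} = v_{10}  →  sig = (2;(1))
  {3,4}:  v_{3} + v_{4} = v_{2} + v_{7}  →  sig = (2;(1,1))
  {3,5}:  v_{3} + v_{5} = v_{6} + v_{11}  →  sig = (2;(1,1))
  {4,11}:  v_{4} + v_{11} = v_{2} + v_{7} + v_{10}  →  sig = (2;(1,1,1))
  {3,8}:  v_{3} + v_{8} = v_{2} + v_{4} + v_{5} + v_{10}  →  sig = (2;(1,1,1,1))
  {6,8}:  v_{6} + v_{8} = v_{2} + v_{4} + 2·v_{5} + v_{9}  →  sig = (2;(1,1,1,2))
  {8,11}:  v_{8} + v_{11} = v_{2} + v_{4} + v_{5} + 2·v_{10}  →  sig = (2;(1,1,1,2))
  {1,8}:  v_{1} + v_{8} = v_{2} + 2·v_{9} + v_{10}  →  sig = (2;(1,1,2))
  {7,8}:  v_{7} + v_{8} = 2·v_{4} + v_{5} + v_{10}  →  sig = (2;(1,1,2))
  {1,4,5}:  v_{1} + v_{4} + v_{5} = v_{9}  →  sig = (3;(1))
  {2,7,9}:  v_{2} + v_{7} + v_{9} = v_{4}  →  sig = (3;(1))
  {1,2,5,7}:  v_{1} + v_{2} + v_{5} + v_{7} = 0  →  sig = (4;())
  {1,2,6,7,11}:  v_{1} + v_{2} + v_{6} + v_{7} + v_{11} = v_{3}  →  sig = (5;(1))
  {2,4,5,9,10}:  v_{2} + v_{4} + v_{5} + v_{9} + v_{10} = v_{8}  →  sig = (5;(1))

Signatures (|P|; sorted positive RHS coefficients), sorted:
[(2;()), (2;(1)), (2;(1)), (2;(1)), (2;(1,1)), (2;(1,1)), (2;(1,1,1)), (2;(1,1,1,1)), (2;(1,1,1,2)), (2;(1,1,1,2)), (2;(1,1,2)), (2;(1,1,2)), (3;(1)), (3;(1)), (4;()), (5;(1)), (5;(1))]


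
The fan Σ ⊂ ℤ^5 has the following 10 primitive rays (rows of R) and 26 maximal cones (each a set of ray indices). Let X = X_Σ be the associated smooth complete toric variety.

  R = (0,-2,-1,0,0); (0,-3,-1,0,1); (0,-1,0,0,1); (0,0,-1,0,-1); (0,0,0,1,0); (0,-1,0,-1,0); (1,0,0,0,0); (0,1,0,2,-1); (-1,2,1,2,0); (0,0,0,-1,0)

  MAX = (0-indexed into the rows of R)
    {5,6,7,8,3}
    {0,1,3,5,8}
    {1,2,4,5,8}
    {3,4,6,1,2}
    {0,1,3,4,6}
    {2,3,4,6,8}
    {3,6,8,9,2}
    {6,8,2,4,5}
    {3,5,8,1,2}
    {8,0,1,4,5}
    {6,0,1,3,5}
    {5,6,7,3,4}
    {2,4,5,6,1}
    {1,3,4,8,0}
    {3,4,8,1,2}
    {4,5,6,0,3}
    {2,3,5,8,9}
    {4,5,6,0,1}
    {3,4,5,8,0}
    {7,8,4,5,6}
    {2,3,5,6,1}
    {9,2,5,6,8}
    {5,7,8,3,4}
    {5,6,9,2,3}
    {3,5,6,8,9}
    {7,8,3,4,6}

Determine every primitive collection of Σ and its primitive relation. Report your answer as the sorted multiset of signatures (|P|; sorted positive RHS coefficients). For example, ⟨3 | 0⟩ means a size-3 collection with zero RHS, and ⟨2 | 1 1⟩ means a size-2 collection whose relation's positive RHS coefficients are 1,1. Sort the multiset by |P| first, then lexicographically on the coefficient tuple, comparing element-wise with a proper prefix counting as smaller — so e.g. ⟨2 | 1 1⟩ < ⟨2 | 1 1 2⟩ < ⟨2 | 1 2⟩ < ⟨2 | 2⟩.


Minimal non-faces — 14 found among 10 rays, 26 max cones:

  • {4,9}:  v_{4} + v_{9} = 0  ⇒ sig = ⟨2 | 0⟩
  • {0,2}:  v_{0} + v_{2} = v_{1}  ⇒ sig = ⟨2 | 1⟩
  • {0,9}:  v_{0} + v_{9} = v_{2} + v_{3} + v_{5}  ⇒ sig = ⟨2 | 1 1 1⟩
  • {7,9}:  v_{7} + v_{9} = v_{3} + v_{5} + v_{6} + v_{8}  ⇒ sig = ⟨2 | 1 1 1 1⟩
  • {1,9}:  v_{1} + v_{9} = 2·v_{2} + v_{3} + v_{5}  ⇒ sig = ⟨2 | 1 1 2⟩
  • {0,7}:  v_{0} + v_{7} = v_{3} + 3·v_{4} + v_{5}  ⇒ sig = ⟨2 | 1 1 3⟩
  • {1,7}:  v_{1} + v_{7} = v_{0} + 2·v_{4}  ⇒ sig = ⟨2 | 1 2⟩
  • {2,7}:  v_{2} + v_{7} = 2·v_{4}  ⇒ sig = ⟨2 | 2⟩
  • {1,6,8}:  v_{1} + v_{6} + v_{8} = v_{2} + 2·v_{4}  ⇒ sig = ⟨3 | 1 2⟩
  • {0,6,8}:  v_{0} + v_{6} + v_{8} = 2·v_{4}  ⇒ sig = ⟨3 | 2⟩
  • {2,3,4,5}:  v_{2} + v_{3} + v_{4} + v_{5} = v_{0}  ⇒ sig = ⟨4 | 1⟩
  • {1,3,4,5}:  v_{1} + v_{3} + v_{4} + v_{5} = 2·v_{0}  ⇒ sig = ⟨4 | 2⟩
  • {2,3,5,6,8}:  v_{2} + v_{3} + v_{5} + v_{6} + v_{8} = v_{4}  ⇒ sig = ⟨5 | 1⟩
  • {3,4,5,6,8}:  v_{3} + v_{4} + v_{5} + v_{6} + v_{8} = v_{7}  ⇒ sig = ⟨5 | 1⟩

Sorted signature multiset PRS(X):
{ ⟨2 | 0⟩,  ⟨2 | 1⟩,  ⟨2 | 1 1 1⟩,  ⟨2 | 1 1 1 1⟩,  ⟨2 | 1 1 2⟩,  ⟨2 | 1 1 3⟩,  ⟨2 | 1 2⟩,  ⟨2 | 2⟩,  ⟨3 | 1 2⟩,  ⟨3 | 2⟩,  ⟨4 | 1⟩,  ⟨4 | 2⟩,  ⟨5 | 1⟩ ×2 }


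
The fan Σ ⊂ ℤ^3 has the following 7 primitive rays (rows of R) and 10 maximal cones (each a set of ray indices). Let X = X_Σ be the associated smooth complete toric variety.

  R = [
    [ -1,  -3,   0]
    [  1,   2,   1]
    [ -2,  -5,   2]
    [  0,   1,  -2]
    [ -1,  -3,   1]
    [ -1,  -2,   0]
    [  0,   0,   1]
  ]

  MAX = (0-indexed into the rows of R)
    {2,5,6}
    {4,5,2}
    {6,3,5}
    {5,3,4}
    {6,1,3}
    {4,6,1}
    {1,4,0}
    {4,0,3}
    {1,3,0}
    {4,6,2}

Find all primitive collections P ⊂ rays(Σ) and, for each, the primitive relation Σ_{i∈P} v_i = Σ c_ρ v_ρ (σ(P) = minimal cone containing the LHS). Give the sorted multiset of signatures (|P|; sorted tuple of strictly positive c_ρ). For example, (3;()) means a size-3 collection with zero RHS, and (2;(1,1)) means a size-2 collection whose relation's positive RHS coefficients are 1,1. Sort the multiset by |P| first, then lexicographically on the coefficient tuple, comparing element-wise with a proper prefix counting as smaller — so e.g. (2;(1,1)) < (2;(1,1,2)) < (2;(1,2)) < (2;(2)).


Σ has 9 primitive collections:

  {0,6}:  v_{0} + v_{6} = v_{4}  ⟹  sig = (2;(1))
  {1,5}:  v_{1} + v_{5} = v_{6}  ⟹  sig = (2;(1))
  {0,2}:  v_{0} + v_{2} = 2·v_{4} + v_{5}  ⟹  sig = (2;(1,2))
  {0,5}:  v_{0} + v_{5} = v_{3} + 2·v_{4}  ⟹  sig = (2;(1,2))
  {1,2}:  v_{1} + v_{2} = v_{4} + 2·v_{6}  ⟹  sig = (2;(1,2))
  {2,3}:  v_{2} + v_{3} = 2·v_{5}  ⟹  sig = (2;(2))
  {1,3,4}:  v_{1} + v_{3} + v_{4} = 0  ⟹  sig = (3;())
  {3,4,6}:  v_{3} + v_{4} + v_{6} = v_{5}  ⟹  sig = (3;(1))
  {4,5,6}:  v_{4} + v_{5} + v_{6} = v_{2}  ⟹  sig = (3;(1))

Sorted signature multiset PRS(X):
    |P|=2: 6 collections, coeffs (1), (1), (1,2), (1,2), (1,2), (2)
    |P|=3: 3 collections, coeffs (), (1), (1)


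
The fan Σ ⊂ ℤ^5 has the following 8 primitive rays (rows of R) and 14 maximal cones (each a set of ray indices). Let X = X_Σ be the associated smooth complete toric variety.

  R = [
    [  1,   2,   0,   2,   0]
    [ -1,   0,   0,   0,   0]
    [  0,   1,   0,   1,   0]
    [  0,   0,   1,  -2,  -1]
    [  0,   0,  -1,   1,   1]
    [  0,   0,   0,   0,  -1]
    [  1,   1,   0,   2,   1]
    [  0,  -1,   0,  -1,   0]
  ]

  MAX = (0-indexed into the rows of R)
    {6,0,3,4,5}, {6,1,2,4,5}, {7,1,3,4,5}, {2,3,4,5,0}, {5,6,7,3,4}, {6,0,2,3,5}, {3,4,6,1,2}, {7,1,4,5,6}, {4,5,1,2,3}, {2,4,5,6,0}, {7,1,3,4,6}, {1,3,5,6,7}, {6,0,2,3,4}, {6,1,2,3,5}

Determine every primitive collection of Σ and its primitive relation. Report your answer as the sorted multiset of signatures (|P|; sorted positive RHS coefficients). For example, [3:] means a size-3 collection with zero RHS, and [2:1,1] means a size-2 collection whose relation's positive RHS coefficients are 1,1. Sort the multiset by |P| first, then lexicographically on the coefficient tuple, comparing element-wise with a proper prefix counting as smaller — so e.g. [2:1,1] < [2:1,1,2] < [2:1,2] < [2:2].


5 minimal non-faces of Δ(Σ) (on 8 rays):

  • {2,7}:  v_{2} + v_{7} = 0  ⇒ sig = [2:]
  • {0,7}:  v_{0} + v_{7} = v_{3} + v_{4} + v_{5} + v_{6}  ⇒ sig = [2:1,1,1,1]
  • {0,1}:  v_{0} + v_{1} = 2·v_{2}  ⇒ sig = [2:2]
  • {1,3,4,5,6}:  v_{1} + v_{3} + v_{4} + v_{5} + v_{6} = v_{2}  ⇒ sig = [5:1]
  • {2,3,4,5,6}:  v_{2} + v_{3} + v_{4} + v_{5} + v_{6} = v_{0}  ⇒ sig = [5:1]

Signatures (|P|; sorted positive RHS coefficients), sorted:
    [2:]
    [2:1,1,1,1]
    [2:2]
    [5:1]
    [5:1]


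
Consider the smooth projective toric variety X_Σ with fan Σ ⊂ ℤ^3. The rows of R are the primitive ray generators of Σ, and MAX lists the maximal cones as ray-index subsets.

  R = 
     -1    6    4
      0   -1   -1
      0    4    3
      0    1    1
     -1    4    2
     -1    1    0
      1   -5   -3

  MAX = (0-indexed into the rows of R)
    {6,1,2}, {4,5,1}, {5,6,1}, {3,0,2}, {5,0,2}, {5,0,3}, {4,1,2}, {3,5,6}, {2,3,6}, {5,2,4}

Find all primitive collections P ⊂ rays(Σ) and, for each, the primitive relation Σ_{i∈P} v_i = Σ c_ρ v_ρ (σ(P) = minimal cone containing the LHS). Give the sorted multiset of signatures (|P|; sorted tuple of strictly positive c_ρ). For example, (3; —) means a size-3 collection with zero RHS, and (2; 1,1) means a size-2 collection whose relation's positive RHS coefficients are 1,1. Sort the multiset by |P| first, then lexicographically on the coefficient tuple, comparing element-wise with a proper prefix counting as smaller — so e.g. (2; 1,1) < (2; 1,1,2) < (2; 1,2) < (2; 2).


Δ(Σ) — 7 vertices, 9 min non-faces:

  P={1,3}:  v_{1} + v_{3} = 0  →  sig = (2; —)
  P={0,6}:  v_{0} + v_{6} = v_{3}  →  sig = (2; 1)
  P={4,6}:  v_{4} + v_{6} = v_{1}  →  sig = (2; 1)
  P={0,1}:  v_{0} + v_{1} = v_{2} + v_{5}  →  sig = (2; 1,1)
  P={3,4}:  v_{3} + v_{4} = v_{2} + v_{5}  →  sig = (2; 1,1)
  P={0,4}:  v_{0} + v_{4} = 2·v_{2} + 2·v_{5}  →  sig = (2; 2,2)
  P={2,5,6}:  v_{2} + v_{5} + v_{6} = 0  →  sig = (3; —)
  P={1,2,5}:  v_{1} + v_{2} + v_{5} = v_{4}  →  sig = (3; 1)
  P={2,3,5}:  v_{2} + v_{3} + v_{5} = v_{0}  →  sig = (3; 1)

Sorted signature multiset PRS(X):
[(2; —), (2; 1), (2; 1), (2; 1,1), (2; 1,1), (2; 2,2), (3; —), (3; 1), (3; 1)]


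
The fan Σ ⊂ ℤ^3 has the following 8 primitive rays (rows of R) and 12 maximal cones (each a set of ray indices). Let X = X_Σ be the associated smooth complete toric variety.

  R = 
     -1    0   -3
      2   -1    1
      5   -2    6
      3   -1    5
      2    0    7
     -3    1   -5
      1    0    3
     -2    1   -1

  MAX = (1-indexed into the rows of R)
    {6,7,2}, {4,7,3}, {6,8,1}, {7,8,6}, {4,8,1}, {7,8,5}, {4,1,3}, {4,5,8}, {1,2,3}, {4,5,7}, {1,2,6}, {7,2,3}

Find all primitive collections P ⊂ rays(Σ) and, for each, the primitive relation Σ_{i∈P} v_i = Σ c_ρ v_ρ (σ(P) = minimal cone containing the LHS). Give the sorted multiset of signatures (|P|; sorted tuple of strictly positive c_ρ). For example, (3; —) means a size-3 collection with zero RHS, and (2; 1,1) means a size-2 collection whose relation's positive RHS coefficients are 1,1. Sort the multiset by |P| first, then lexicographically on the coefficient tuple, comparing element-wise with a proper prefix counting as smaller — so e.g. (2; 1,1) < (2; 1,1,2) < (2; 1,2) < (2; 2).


Σ has 11 primitive collections:

  P={1,7}:  v_{1} + v_{7} = 0 ; sig = (2; —)
  P={2,8}:  v_{2} + v_{8} = 0 ; sig = (2; —)
  P={4,6}:  v_{4} + v_{6} = 0 ; sig = (2; —)
  P={2,4}:  v_{2} + v_{4} = v_{3} ; sig = (2; 1)
  P={3,6}:  v_{3} + v_{6} = v_{2} ; sig = (2; 1)
  P={3,8}:  v_{3} + v_{8} = v_{4} ; sig = (2; 1)
  P={1,5}:  v_{1} + v_{5} = v_{4} + v_{8} ; sig = (2; 1,1)
  P={2,5}:  v_{2} + v_{5} = v_{4} + v_{7} ; sig = (2; 1,1)
  P={5,6}:  v_{5} + v_{6} = v_{7} + v_{8} ; sig = (2; 1,1)
  P={3,5}:  v_{3} + v_{5} = 2·v_{4} + v_{7} ; sig = (2; 1,2)
  P={4,7,8}:  v_{4} + v_{7} + v_{8} = v_{5} ; sig = (3; 1)

so the primitive-relation signature multiset is
    (2; —)
    (2; —)
    (2; —)
    (2; 1)
    (2; 1)
    (2; 1)
    (2; 1,1)
    (2; 1,1)
    (2; 1,1)
    (2; 1,2)
    (3; 1)


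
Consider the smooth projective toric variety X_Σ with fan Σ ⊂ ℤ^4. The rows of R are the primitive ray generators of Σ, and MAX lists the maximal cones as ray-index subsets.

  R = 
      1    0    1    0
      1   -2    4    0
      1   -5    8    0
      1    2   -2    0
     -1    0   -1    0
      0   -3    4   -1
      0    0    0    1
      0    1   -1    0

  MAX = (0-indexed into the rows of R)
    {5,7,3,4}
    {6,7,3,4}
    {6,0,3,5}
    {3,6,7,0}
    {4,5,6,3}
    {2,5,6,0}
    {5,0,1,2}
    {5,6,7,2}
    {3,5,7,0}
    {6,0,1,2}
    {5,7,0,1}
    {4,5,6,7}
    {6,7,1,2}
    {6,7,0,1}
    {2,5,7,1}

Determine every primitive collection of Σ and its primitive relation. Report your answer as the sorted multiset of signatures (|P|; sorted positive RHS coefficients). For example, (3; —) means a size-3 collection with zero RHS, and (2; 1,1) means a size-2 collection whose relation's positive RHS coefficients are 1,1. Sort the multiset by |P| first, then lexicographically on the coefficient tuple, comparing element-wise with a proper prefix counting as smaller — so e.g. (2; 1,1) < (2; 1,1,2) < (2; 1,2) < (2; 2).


Σ has 9 primitive collections:

  • {0,4}:  v_{0} + v_{4} = 0  ⟹  sig = (2; —)
  • {1,4}:  v_{1} + v_{4} = v_{5} + v_{6} + v_{7}  ⟹  sig = (2; 1,1,1)
  • {2,3}:  v_{2} + v_{3} = 2·v_{0} + v_{5} + v_{6}  ⟹  sig = (2; 1,1,2)
  • {2,4}:  v_{2} + v_{4} = 2·v_{5} + 2·v_{6} + v_{7}  ⟹  sig = (2; 1,2,2)
  • {1,3}:  v_{1} + v_{3} = 2·v_{0}  ⟹  sig = (2; 2)
  • {1,5,6}:  v_{1} + v_{5} + v_{6} = v_{2}  ⟹  sig = (3; 1)
  • {0,2,7}:  v_{0} + v_{2} + v_{7} = 2·v_{1}  ⟹  sig = (3; 2)
  • {0,5,6,7}:  v_{0} + v_{5} + v_{6} + v_{7} = v_{1}  ⟹  sig = (4; 1)
  • {3,5,6,7}:  v_{3} + v_{5} + v_{6} + v_{7} = v_{0}  ⟹  sig = (4; 1)

Signatures (|P|; sorted positive RHS coefficients), sorted:
[(2; —), (2; 1,1,1), (2; 1,1,2), (2; 1,2,2), (2; 2), (3; 1), (3; 2), (4; 1), (4; 1)]
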